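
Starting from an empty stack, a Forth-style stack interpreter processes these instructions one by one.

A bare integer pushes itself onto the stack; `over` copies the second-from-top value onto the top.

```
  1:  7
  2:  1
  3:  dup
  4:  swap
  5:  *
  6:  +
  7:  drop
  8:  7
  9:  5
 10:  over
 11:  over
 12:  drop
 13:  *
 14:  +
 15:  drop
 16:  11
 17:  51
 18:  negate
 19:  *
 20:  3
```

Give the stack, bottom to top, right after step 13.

[7, 35]

7     7
1     7 1
dup   7 1 1
swap  7 1 1
*     7 1
+     8
drop  (empty)
7     7
5     7 5
over  7 5 7
over  7 5 7 5
drop  7 5 7
*     7 35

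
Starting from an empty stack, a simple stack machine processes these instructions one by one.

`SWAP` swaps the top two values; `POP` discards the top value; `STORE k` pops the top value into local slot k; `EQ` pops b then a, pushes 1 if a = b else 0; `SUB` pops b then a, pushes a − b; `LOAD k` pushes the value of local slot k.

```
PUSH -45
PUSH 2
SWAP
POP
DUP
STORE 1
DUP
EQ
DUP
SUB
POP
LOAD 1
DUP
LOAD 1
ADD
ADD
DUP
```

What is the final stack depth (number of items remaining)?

2

PUSH -45 -> -45
PUSH 2   -> -45 2
SWAP     -> 2 -45
POP      -> 2
DUP      -> 2 2
STORE 1  -> 2
DUP      -> 2 2
EQ       -> 1
DUP      -> 1 1
SUB      -> 0
POP      -> (empty)
LOAD 1   -> 2
DUP      -> 2 2
LOAD 1   -> 2 2 2
ADD      -> 2 4
ADD      -> 6
DUP      -> 6 6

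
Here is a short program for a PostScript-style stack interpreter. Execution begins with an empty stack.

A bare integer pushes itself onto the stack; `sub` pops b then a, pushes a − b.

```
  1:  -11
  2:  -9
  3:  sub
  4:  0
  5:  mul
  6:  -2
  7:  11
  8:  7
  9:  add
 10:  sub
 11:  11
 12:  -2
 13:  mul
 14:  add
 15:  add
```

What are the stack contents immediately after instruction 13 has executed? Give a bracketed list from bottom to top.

-11 : [-11]
-9  : [-11, -9]
sub : [-2]
0   : [-2, 0]
mul : [0]
-2  : [0, -2]
11  : [0, -2, 11]
7   : [0, -2, 11, 7]
add : [0, -2, 18]
sub : [0, -20]
11  : [0, -20, 11]
-2  : [0, -20, 11, -2]
mul : [0, -20, -22]

[0, -20, -22]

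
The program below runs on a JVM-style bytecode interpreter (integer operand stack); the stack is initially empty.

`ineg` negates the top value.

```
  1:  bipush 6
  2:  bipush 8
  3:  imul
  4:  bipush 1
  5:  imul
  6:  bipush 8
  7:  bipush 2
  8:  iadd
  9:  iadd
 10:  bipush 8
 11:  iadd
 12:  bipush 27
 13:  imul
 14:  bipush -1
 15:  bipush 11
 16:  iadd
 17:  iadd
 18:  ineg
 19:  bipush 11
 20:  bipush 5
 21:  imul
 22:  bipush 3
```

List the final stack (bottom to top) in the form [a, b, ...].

[-1792, 55, 3]

bipush 6  -> 6
bipush 8  -> 6 8
imul      -> 48
bipush 1  -> 48 1
imul      -> 48
bipush 8  -> 48 8
bipush 2  -> 48 8 2
iadd      -> 48 10
iadd      -> 58
bipush 8  -> 58 8
iadd      -> 66
bipush 27 -> 66 27
imul      -> 1782
bipush -1 -> 1782 -1
bipush 11 -> 1782 -1 11
iadd      -> 1782 10
iadd      -> 1792
ineg      -> -1792
bipush 11 -> -1792 11
bipush 5  -> -1792 11 5
imul      -> -1792 55
bipush 3  -> -1792 55 3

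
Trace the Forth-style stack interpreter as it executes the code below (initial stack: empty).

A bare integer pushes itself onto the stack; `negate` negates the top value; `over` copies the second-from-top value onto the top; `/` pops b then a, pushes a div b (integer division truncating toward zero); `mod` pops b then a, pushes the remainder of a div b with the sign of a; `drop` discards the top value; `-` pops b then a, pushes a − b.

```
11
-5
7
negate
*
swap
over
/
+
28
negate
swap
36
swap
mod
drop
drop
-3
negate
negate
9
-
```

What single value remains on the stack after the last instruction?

-12

11     : 11
-5     : 11 -5
7      : 11 -5 7
negate : 11 -5 -7
*      : 11 35
swap   : 35 11
over   : 35 11 35
/      : 35 0
+      : 35
28     : 35 28
negate : 35 -28
swap   : -28 35
36     : -28 35 36
swap   : -28 36 35
mod    : -28 1
drop   : -28
drop   : (empty)
-3     : -3
negate : 3
negate : -3
9      : -3 9
-      : -12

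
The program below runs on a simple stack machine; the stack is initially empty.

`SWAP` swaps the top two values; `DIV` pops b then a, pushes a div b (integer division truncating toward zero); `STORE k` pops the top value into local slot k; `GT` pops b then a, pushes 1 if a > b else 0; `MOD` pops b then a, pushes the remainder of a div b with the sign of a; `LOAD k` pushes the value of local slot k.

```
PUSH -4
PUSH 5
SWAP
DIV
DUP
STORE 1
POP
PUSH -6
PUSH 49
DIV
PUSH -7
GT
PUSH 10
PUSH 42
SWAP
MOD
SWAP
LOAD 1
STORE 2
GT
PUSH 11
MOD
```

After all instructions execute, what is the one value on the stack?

PUSH -4 : -4
PUSH 5  : -4 5
SWAP    : 5 -4
DIV     : -1
DUP     : -1 -1
STORE 1 : -1
POP     : (empty)
PUSH -6 : -6
PUSH 49 : -6 49
DIV     : 0
PUSH -7 : 0 -7
GT      : 1
PUSH 10 : 1 10
PUSH 42 : 1 10 42
SWAP    : 1 42 10
MOD     : 1 2
SWAP    : 2 1
LOAD 1  : 2 1 -1
STORE 2 : 2 1
GT      : 1
PUSH 11 : 1 11
MOD     : 1

1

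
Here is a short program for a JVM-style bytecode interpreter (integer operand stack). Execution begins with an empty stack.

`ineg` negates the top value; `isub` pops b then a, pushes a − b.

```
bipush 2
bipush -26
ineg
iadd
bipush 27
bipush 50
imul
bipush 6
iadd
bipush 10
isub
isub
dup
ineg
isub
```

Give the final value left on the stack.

bipush 2    2
bipush -26  2 -26
ineg        2 26
iadd        28
bipush 27   28 27
bipush 50   28 27 50
imul        28 1350
bipush 6    28 1350 6
iadd        28 1356
bipush 10   28 1356 10
isub        28 1346
isub        -1318
dup         -1318 -1318
ineg        -1318 1318
isub        -2636

-2636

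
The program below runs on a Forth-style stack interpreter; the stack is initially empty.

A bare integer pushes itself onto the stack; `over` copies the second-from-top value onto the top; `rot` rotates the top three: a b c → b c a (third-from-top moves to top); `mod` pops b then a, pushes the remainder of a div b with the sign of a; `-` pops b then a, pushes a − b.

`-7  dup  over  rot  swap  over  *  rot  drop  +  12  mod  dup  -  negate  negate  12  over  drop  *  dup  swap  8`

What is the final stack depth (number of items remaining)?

3

-7      [-7]
dup     [-7, -7]
over    [-7, -7, -7]
rot     [-7, -7, -7]
swap    [-7, -7, -7]
over    [-7, -7, -7, -7]
*       [-7, -7, 49]
rot     [-7, 49, -7]
drop    [-7, 49]
+       [42]
12      [42, 12]
mod     [6]
dup     [6, 6]
-       [0]
negate  [0]
negate  [0]
12      [0, 12]
over    [0, 12, 0]
drop    [0, 12]
*       [0]
dup     [0, 0]
swap    [0, 0]
8       [0, 0, 8]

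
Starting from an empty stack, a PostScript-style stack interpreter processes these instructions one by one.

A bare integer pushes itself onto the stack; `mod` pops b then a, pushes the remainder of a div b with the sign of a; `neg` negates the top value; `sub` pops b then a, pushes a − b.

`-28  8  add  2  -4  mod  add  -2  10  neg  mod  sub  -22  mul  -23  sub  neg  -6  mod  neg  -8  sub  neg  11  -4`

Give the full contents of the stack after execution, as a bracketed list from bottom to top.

[-11, 11, -4]

-28  [-28]
8    [-28, 8]
add  [-20]
2    [-20, 2]
-4   [-20, 2, -4]
mod  [-20, 2]
add  [-18]
-2   [-18, -2]
10   [-18, -2, 10]
neg  [-18, -2, -10]
mod  [-18, -2]
sub  [-16]
-22  [-16, -22]
mul  [352]
-23  [352, -23]
sub  [375]
neg  [-375]
-6   [-375, -6]
mod  [-3]
neg  [3]
-8   [3, -8]
sub  [11]
neg  [-11]
11   [-11, 11]
-4   [-11, 11, -4]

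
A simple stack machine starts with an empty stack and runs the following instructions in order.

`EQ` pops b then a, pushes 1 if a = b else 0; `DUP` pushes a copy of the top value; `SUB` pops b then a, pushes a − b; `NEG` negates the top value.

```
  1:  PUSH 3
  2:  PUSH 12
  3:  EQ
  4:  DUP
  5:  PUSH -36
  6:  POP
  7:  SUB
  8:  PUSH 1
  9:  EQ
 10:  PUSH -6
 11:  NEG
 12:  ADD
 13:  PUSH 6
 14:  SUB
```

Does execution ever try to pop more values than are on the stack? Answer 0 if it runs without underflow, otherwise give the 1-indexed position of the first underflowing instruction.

PUSH 3    [3]
PUSH 12   [3, 12]
EQ        [0]
DUP       [0, 0]
PUSH -36  [0, 0, -36]
POP       [0, 0]
SUB       [0]
PUSH 1    [0, 1]
EQ        [0]
PUSH -6   [0, -6]
NEG       [0, 6]
ADD       [6]
PUSH 6    [6, 6]
SUB       [0]

0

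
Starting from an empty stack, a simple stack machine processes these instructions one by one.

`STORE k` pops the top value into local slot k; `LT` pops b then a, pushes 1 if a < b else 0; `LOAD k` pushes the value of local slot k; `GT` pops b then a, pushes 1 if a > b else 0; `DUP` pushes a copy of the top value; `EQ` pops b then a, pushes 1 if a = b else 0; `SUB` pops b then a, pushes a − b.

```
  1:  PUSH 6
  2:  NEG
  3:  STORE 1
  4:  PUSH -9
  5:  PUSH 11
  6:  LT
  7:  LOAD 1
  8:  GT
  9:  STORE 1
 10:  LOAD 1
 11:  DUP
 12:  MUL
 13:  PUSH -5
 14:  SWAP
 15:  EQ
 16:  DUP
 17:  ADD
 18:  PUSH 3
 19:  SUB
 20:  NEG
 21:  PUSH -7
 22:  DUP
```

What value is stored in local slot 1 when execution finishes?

1

PUSH 6   [6]
NEG      [-6]
STORE 1  []
PUSH -9  [-9]
PUSH 11  [-9, 11]
LT       [1]
LOAD 1   [1, -6]
GT       [1]
STORE 1  []
LOAD 1   [1]
DUP      [1, 1]
MUL      [1]
PUSH -5  [1, -5]
SWAP     [-5, 1]
EQ       [0]
DUP      [0, 0]
ADD      [0]
PUSH 3   [0, 3]
SUB      [-3]
NEG      [3]
PUSH -7  [3, -7]
DUP      [3, -7, -7]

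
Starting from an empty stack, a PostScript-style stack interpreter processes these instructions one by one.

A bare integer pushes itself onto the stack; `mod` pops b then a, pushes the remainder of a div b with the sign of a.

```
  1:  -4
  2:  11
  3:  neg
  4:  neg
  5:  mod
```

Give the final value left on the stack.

-4

-4   [-4]
11   [-4, 11]
neg  [-4, -11]
neg  [-4, 11]
mod  [-4]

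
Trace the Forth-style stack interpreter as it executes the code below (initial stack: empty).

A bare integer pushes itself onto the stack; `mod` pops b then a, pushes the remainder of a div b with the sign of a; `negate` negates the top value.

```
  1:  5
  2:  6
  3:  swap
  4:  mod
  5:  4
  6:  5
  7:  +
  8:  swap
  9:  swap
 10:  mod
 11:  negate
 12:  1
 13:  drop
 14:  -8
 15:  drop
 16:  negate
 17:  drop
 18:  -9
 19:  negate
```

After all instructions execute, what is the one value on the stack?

5      -> 5
6      -> 5 6
swap   -> 6 5
mod    -> 1
4      -> 1 4
5      -> 1 4 5
+      -> 1 9
swap   -> 9 1
swap   -> 1 9
mod    -> 1
negate -> -1
1      -> -1 1
drop   -> -1
-8     -> -1 -8
drop   -> -1
negate -> 1
drop   -> (empty)
-9     -> -9
negate -> 9

9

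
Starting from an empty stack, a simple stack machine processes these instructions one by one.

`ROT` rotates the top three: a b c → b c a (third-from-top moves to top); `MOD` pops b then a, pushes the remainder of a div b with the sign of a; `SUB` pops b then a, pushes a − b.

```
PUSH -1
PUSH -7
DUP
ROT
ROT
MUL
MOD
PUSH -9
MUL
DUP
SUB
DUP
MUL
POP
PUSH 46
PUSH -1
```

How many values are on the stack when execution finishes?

PUSH -1  [-1]
PUSH -7  [-1, -7]
DUP      [-1, -7, -7]
ROT      [-7, -7, -1]
ROT      [-7, -1, -7]
MUL      [-7, 7]
MOD      [0]
PUSH -9  [0, -9]
MUL      [0]
DUP      [0, 0]
SUB      [0]
DUP      [0, 0]
MUL      [0]
POP      []
PUSH 46  [46]
PUSH -1  [46, -1]

2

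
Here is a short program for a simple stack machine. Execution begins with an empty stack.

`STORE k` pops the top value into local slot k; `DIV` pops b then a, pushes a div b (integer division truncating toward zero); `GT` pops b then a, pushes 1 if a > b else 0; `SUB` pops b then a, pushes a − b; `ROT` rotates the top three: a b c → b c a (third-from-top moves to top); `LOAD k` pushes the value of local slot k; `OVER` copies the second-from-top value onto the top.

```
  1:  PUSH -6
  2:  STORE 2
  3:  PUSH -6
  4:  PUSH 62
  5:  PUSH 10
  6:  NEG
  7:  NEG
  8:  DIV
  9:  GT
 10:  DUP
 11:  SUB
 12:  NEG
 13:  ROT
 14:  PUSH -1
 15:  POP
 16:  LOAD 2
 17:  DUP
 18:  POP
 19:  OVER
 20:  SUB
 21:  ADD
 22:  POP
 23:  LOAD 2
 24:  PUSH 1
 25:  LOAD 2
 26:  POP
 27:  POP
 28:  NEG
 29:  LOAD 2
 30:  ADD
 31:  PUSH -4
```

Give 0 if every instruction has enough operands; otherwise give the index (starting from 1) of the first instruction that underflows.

13

PUSH -6  [-6]
STORE 2  []
PUSH -6  [-6]
PUSH 62  [-6, 62]
PUSH 10  [-6, 62, 10]
NEG      [-6, 62, -10]
NEG      [-6, 62, 10]
DIV      [-6, 6]
GT       [0]
DUP      [0, 0]
SUB      [0]
NEG      [0]
ROT  — needs 3 operands, stack has 1 → underflow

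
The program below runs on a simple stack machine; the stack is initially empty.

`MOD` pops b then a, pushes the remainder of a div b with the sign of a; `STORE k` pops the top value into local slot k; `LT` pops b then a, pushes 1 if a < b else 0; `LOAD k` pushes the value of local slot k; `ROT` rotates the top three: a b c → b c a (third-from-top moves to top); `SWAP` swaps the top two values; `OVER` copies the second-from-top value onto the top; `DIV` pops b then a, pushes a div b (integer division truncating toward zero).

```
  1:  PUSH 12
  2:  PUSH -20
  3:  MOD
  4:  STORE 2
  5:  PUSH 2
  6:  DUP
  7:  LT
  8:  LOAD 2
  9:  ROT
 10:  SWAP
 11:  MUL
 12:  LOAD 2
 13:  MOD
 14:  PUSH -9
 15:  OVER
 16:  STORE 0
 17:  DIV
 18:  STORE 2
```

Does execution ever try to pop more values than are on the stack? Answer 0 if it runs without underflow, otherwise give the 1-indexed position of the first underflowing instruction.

9

PUSH 12  → [12]
PUSH -20 → [12, -20]
MOD      → [12]
STORE 2  → []
PUSH 2   → [2]
DUP      → [2, 2]
LT       → [0]
LOAD 2   → [0, 12]
ROT  — needs 3 operands, stack has 2 → underflow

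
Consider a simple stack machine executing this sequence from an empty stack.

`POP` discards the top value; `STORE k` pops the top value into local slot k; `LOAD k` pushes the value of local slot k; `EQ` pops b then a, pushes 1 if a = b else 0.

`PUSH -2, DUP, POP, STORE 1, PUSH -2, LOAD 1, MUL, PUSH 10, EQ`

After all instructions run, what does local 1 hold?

-2

PUSH -2 : [-2]
DUP     : [-2, -2]
POP     : [-2]
STORE 1 : []
PUSH -2 : [-2]
LOAD 1  : [-2, -2]
MUL     : [4]
PUSH 10 : [4, 10]
EQ      : [0]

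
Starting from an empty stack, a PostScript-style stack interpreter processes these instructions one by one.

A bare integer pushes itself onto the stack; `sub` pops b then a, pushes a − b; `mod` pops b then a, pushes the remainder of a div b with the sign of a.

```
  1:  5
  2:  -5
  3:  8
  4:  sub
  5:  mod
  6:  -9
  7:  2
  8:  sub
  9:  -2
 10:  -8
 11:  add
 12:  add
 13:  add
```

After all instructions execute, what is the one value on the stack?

5   → [5]
-5  → [5, -5]
8   → [5, -5, 8]
sub → [5, -13]
mod → [5]
-9  → [5, -9]
2   → [5, -9, 2]
sub → [5, -11]
-2  → [5, -11, -2]
-8  → [5, -11, -2, -8]
add → [5, -11, -10]
add → [5, -21]
add → [-16]

-16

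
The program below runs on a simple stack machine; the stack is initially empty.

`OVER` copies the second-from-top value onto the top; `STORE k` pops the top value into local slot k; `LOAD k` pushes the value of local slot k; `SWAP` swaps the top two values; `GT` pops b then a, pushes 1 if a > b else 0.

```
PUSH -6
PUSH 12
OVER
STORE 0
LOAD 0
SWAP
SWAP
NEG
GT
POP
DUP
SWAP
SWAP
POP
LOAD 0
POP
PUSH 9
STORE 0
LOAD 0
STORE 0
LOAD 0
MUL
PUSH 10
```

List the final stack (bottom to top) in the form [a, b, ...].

[-54, 10]

PUSH -6 -> [-6]
PUSH 12 -> [-6, 12]
OVER    -> [-6, 12, -6]
STORE 0 -> [-6, 12]
LOAD 0  -> [-6, 12, -6]
SWAP    -> [-6, -6, 12]
SWAP    -> [-6, 12, -6]
NEG     -> [-6, 12, 6]
GT      -> [-6, 1]
POP     -> [-6]
DUP     -> [-6, -6]
SWAP    -> [-6, -6]
SWAP    -> [-6, -6]
POP     -> [-6]
LOAD 0  -> [-6, -6]
POP     -> [-6]
PUSH 9  -> [-6, 9]
STORE 0 -> [-6]
LOAD 0  -> [-6, 9]
STORE 0 -> [-6]
LOAD 0  -> [-6, 9]
MUL     -> [-54]
PUSH 10 -> [-54, 10]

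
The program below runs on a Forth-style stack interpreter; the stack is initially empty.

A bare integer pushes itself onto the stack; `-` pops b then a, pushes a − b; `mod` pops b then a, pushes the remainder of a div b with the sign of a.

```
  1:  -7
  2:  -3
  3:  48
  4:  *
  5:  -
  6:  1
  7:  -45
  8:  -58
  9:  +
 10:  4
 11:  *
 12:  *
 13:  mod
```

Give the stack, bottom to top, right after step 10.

-7  → -7
-3  → -7 -3
48  → -7 -3 48
*   → -7 -144
-   → 137
1   → 137 1
-45 → 137 1 -45
-58 → 137 1 -45 -58
+   → 137 1 -103
4   → 137 1 -103 4

[137, 1, -103, 4]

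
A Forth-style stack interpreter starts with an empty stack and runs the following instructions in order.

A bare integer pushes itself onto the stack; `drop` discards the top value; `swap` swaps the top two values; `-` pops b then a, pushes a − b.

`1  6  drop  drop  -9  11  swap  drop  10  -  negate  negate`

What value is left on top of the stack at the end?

1      : [1]
6      : [1, 6]
drop   : [1]
drop   : []
-9     : [-9]
11     : [-9, 11]
swap   : [11, -9]
drop   : [11]
10     : [11, 10]
-      : [1]
negate : [-1]
negate : [1]

1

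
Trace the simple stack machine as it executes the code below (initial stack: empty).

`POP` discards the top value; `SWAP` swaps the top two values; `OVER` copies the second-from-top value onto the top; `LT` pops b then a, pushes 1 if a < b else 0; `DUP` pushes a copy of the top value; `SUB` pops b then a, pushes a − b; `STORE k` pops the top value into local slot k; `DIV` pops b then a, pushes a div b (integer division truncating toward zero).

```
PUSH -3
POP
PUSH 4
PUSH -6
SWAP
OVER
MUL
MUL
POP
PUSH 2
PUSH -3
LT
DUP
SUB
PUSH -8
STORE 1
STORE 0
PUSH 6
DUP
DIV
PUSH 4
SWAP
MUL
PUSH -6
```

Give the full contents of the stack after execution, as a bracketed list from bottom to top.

[4, -6]

PUSH -3 : [-3]
POP     : []
PUSH 4  : [4]
PUSH -6 : [4, -6]
SWAP    : [-6, 4]
OVER    : [-6, 4, -6]
MUL     : [-6, -24]
MUL     : [144]
POP     : []
PUSH 2  : [2]
PUSH -3 : [2, -3]
LT      : [0]
DUP     : [0, 0]
SUB     : [0]
PUSH -8 : [0, -8]
STORE 1 : [0]
STORE 0 : []
PUSH 6  : [6]
DUP     : [6, 6]
DIV     : [1]
PUSH 4  : [1, 4]
SWAP    : [4, 1]
MUL     : [4]
PUSH -6 : [4, -6]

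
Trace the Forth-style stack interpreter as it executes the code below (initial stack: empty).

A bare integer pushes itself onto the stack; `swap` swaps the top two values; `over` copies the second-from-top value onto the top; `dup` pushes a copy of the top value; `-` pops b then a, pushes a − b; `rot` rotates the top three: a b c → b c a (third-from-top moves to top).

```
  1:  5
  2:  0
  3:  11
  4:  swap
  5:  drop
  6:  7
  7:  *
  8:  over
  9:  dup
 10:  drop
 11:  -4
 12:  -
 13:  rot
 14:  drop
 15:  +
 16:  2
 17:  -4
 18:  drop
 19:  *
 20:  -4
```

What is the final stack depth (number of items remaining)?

5    -> 5
0    -> 5 0
11   -> 5 0 11
swap -> 5 11 0
drop -> 5 11
7    -> 5 11 7
*    -> 5 77
over -> 5 77 5
dup  -> 5 77 5 5
drop -> 5 77 5
-4   -> 5 77 5 -4
-    -> 5 77 9
rot  -> 77 9 5
drop -> 77 9
+    -> 86
2    -> 86 2
-4   -> 86 2 -4
drop -> 86 2
*    -> 172
-4   -> 172 -4

2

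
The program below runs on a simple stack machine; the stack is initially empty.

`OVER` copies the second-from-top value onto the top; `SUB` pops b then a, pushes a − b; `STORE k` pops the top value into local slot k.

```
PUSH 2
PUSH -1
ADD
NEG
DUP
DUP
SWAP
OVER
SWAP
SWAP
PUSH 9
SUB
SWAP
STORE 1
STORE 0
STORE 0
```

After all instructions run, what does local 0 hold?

PUSH 2  : [2]
PUSH -1 : [2, -1]
ADD     : [1]
NEG     : [-1]
DUP     : [-1, -1]
DUP     : [-1, -1, -1]
SWAP    : [-1, -1, -1]
OVER    : [-1, -1, -1, -1]
SWAP    : [-1, -1, -1, -1]
SWAP    : [-1, -1, -1, -1]
PUSH 9  : [-1, -1, -1, -1, 9]
SUB     : [-1, -1, -1, -10]
SWAP    : [-1, -1, -10, -1]
STORE 1 : [-1, -1, -10]
STORE 0 : [-1, -1]
STORE 0 : [-1]

-1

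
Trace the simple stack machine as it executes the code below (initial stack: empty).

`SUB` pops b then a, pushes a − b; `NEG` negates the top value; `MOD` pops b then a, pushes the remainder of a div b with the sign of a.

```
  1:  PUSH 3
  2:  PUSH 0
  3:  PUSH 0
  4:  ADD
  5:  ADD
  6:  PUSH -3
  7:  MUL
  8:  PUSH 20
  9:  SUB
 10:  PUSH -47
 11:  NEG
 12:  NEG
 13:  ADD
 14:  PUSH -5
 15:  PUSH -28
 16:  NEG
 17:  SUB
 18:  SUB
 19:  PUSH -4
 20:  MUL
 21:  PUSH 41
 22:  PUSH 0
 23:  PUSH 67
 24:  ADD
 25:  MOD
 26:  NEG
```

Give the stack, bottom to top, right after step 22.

[172, 41, 0]

PUSH 3   -> [3]
PUSH 0   -> [3, 0]
PUSH 0   -> [3, 0, 0]
ADD      -> [3, 0]
ADD      -> [3]
PUSH -3  -> [3, -3]
MUL      -> [-9]
PUSH 20  -> [-9, 20]
SUB      -> [-29]
PUSH -47 -> [-29, -47]
NEG      -> [-29, 47]
NEG      -> [-29, -47]
ADD      -> [-76]
PUSH -5  -> [-76, -5]
PUSH -28 -> [-76, -5, -28]
NEG      -> [-76, -5, 28]
SUB      -> [-76, -33]
SUB      -> [-43]
PUSH -4  -> [-43, -4]
MUL      -> [172]
PUSH 41  -> [172, 41]
PUSH 0   -> [172, 41, 0]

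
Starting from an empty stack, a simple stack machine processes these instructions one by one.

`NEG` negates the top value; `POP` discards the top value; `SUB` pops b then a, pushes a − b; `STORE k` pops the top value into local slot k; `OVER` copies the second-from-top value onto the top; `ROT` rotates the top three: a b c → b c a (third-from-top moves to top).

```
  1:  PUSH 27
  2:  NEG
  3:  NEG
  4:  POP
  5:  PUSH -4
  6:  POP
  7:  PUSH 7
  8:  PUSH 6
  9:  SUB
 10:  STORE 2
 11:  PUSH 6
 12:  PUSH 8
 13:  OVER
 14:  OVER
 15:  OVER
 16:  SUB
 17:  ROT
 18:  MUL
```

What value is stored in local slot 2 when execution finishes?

PUSH 27 → 27
NEG     → -27
NEG     → 27
POP     → (empty)
PUSH -4 → -4
POP     → (empty)
PUSH 7  → 7
PUSH 6  → 7 6
SUB     → 1
STORE 2 → (empty)
PUSH 6  → 6
PUSH 8  → 6 8
OVER    → 6 8 6
OVER    → 6 8 6 8
OVER    → 6 8 6 8 6
SUB     → 6 8 6 2
ROT     → 6 6 2 8
MUL     → 6 6 16

1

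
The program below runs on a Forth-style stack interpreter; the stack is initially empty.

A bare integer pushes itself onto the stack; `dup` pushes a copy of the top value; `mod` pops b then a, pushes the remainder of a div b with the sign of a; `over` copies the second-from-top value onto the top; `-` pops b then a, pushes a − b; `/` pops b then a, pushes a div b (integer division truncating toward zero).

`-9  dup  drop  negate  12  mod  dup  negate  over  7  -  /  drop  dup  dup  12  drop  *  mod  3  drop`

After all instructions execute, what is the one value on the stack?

-9     -> -9
dup    -> -9 -9
drop   -> -9
negate -> 9
12     -> 9 12
mod    -> 9
dup    -> 9 9
negate -> 9 -9
over   -> 9 -9 9
7      -> 9 -9 9 7
-      -> 9 -9 2
/      -> 9 -4
drop   -> 9
dup    -> 9 9
dup    -> 9 9 9
12     -> 9 9 9 12
drop   -> 9 9 9
*      -> 9 81
mod    -> 9
3      -> 9 3
drop   -> 9

9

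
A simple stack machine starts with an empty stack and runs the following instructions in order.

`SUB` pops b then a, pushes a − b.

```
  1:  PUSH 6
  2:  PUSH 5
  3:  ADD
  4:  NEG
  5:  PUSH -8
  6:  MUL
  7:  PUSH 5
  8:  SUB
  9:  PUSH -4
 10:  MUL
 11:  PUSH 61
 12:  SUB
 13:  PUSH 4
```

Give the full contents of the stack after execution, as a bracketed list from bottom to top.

[-393, 4]

PUSH 6  -> [6]
PUSH 5  -> [6, 5]
ADD     -> [11]
NEG     -> [-11]
PUSH -8 -> [-11, -8]
MUL     -> [88]
PUSH 5  -> [88, 5]
SUB     -> [83]
PUSH -4 -> [83, -4]
MUL     -> [-332]
PUSH 61 -> [-332, 61]
SUB     -> [-393]
PUSH 4  -> [-393, 4]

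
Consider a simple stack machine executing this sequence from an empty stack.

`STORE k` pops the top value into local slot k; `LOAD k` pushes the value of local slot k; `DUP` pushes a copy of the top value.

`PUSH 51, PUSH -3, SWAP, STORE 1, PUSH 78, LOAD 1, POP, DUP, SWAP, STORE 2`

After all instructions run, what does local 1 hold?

51

PUSH 51 -> 51
PUSH -3 -> 51 -3
SWAP    -> -3 51
STORE 1 -> -3
PUSH 78 -> -3 78
LOAD 1  -> -3 78 51
POP     -> -3 78
DUP     -> -3 78 78
SWAP    -> -3 78 78
STORE 2 -> -3 78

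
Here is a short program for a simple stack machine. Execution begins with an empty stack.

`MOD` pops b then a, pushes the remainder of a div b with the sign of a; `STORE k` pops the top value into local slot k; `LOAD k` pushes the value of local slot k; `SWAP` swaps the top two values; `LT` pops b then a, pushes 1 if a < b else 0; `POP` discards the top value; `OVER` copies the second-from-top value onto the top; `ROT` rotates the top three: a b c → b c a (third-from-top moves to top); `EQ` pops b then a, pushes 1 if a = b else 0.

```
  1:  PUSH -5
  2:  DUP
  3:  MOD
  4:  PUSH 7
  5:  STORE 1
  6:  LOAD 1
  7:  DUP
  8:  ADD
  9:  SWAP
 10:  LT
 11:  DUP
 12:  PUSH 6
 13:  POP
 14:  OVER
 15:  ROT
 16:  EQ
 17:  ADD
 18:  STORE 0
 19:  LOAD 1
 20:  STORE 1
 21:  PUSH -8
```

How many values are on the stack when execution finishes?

PUSH -5 -> [-5]
DUP     -> [-5, -5]
MOD     -> [0]
PUSH 7  -> [0, 7]
STORE 1 -> [0]
LOAD 1  -> [0, 7]
DUP     -> [0, 7, 7]
ADD     -> [0, 14]
SWAP    -> [14, 0]
LT      -> [0]
DUP     -> [0, 0]
PUSH 6  -> [0, 0, 6]
POP     -> [0, 0]
OVER    -> [0, 0, 0]
ROT     -> [0, 0, 0]
EQ      -> [0, 1]
ADD     -> [1]
STORE 0 -> []
LOAD 1  -> [7]
STORE 1 -> []
PUSH -8 -> [-8]

1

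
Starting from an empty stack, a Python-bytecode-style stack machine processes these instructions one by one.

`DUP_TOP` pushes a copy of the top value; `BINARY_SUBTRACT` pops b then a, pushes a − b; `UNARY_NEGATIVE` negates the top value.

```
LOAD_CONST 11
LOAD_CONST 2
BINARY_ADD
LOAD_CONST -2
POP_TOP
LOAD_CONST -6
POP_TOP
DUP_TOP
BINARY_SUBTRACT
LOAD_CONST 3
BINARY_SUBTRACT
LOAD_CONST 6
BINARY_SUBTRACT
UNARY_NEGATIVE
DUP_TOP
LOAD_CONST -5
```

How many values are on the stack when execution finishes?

3

LOAD_CONST 11   → 11
LOAD_CONST 2    → 11 2
BINARY_ADD      → 13
LOAD_CONST -2   → 13 -2
POP_TOP         → 13
LOAD_CONST -6   → 13 -6
POP_TOP         → 13
DUP_TOP         → 13 13
BINARY_SUBTRACT → 0
LOAD_CONST 3    → 0 3
BINARY_SUBTRACT → -3
LOAD_CONST 6    → -3 6
BINARY_SUBTRACT → -9
UNARY_NEGATIVE  → 9
DUP_TOP         → 9 9
LOAD_CONST -5   → 9 9 -5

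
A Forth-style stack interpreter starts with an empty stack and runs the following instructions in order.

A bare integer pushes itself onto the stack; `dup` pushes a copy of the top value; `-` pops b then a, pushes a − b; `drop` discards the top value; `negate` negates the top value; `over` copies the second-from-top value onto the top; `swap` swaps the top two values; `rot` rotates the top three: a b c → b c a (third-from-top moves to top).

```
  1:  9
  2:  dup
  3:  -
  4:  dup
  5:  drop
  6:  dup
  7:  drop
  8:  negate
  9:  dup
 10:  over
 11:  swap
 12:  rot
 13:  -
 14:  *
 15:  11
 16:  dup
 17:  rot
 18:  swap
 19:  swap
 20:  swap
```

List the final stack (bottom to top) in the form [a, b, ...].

9      → [9]
dup    → [9, 9]
-      → [0]
dup    → [0, 0]
drop   → [0]
dup    → [0, 0]
drop   → [0]
negate → [0]
dup    → [0, 0]
over   → [0, 0, 0]
swap   → [0, 0, 0]
rot    → [0, 0, 0]
-      → [0, 0]
*      → [0]
11     → [0, 11]
dup    → [0, 11, 11]
rot    → [11, 11, 0]
swap   → [11, 0, 11]
swap   → [11, 11, 0]
swap   → [11, 0, 11]

[11, 0, 11]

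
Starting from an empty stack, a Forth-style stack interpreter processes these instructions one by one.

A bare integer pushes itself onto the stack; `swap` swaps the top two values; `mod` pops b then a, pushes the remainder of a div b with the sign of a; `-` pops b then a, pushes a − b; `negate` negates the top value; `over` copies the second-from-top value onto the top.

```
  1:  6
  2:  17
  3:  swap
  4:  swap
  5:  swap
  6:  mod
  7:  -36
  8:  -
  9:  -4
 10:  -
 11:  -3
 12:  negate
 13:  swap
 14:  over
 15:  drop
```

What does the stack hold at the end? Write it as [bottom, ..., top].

[3, 45]

6       [6]
17      [6, 17]
swap    [17, 6]
swap    [6, 17]
swap    [17, 6]
mod     [5]
-36     [5, -36]
-       [41]
-4      [41, -4]
-       [45]
-3      [45, -3]
negate  [45, 3]
swap    [3, 45]
over    [3, 45, 3]
drop    [3, 45]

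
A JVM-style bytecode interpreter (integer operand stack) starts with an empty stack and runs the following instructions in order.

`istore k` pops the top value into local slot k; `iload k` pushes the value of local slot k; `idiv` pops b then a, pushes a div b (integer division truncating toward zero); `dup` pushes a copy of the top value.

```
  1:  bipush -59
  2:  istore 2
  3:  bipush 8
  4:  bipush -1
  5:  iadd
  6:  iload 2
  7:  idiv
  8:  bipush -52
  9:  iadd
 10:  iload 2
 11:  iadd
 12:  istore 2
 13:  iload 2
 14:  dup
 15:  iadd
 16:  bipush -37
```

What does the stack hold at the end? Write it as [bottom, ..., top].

[-222, -37]

bipush -59 : [-59]
istore 2   : []
bipush 8   : [8]
bipush -1  : [8, -1]
iadd       : [7]
iload 2    : [7, -59]
idiv       : [0]
bipush -52 : [0, -52]
iadd       : [-52]
iload 2    : [-52, -59]
iadd       : [-111]
istore 2   : []
iload 2    : [-111]
dup        : [-111, -111]
iadd       : [-222]
bipush -37 : [-222, -37]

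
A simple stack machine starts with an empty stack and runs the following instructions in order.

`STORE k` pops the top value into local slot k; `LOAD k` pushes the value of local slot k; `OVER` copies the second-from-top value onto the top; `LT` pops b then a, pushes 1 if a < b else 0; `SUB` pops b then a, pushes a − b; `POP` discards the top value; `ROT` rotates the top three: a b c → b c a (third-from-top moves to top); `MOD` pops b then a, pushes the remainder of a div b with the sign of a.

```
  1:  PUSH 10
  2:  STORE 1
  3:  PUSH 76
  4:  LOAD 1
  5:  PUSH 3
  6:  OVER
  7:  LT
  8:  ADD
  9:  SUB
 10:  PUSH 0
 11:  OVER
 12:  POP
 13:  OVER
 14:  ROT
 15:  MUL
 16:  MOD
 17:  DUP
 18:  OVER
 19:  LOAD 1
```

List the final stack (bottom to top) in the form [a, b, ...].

[0, 0, 0, 10]

PUSH 10  10
STORE 1  (empty)
PUSH 76  76
LOAD 1   76 10
PUSH 3   76 10 3
OVER     76 10 3 10
LT       76 10 1
ADD      76 11
SUB      65
PUSH 0   65 0
OVER     65 0 65
POP      65 0
OVER     65 0 65
ROT      0 65 65
MUL      0 4225
MOD      0
DUP      0 0
OVER     0 0 0
LOAD 1   0 0 0 10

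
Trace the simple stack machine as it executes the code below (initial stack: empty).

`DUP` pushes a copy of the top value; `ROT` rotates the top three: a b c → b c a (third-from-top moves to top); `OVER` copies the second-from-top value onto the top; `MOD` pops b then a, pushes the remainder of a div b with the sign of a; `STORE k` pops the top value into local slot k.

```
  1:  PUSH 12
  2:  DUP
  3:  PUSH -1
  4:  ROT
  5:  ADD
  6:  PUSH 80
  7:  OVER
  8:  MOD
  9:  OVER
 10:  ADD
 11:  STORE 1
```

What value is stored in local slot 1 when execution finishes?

14

PUSH 12 : [12]
DUP     : [12, 12]
PUSH -1 : [12, 12, -1]
ROT     : [12, -1, 12]
ADD     : [12, 11]
PUSH 80 : [12, 11, 80]
OVER    : [12, 11, 80, 11]
MOD     : [12, 11, 3]
OVER    : [12, 11, 3, 11]
ADD     : [12, 11, 14]
STORE 1 : [12, 11]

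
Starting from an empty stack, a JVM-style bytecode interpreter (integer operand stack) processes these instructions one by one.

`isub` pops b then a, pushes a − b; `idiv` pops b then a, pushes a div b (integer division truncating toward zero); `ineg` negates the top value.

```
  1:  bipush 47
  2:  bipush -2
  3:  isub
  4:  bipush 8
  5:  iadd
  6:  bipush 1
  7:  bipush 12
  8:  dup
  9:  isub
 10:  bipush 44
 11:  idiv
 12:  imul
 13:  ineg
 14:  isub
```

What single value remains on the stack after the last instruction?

57

bipush 47  47
bipush -2  47 -2
isub       49
bipush 8   49 8
iadd       57
bipush 1   57 1
bipush 12  57 1 12
dup        57 1 12 12
isub       57 1 0
bipush 44  57 1 0 44
idiv       57 1 0
imul       57 0
ineg       57 0
isub       57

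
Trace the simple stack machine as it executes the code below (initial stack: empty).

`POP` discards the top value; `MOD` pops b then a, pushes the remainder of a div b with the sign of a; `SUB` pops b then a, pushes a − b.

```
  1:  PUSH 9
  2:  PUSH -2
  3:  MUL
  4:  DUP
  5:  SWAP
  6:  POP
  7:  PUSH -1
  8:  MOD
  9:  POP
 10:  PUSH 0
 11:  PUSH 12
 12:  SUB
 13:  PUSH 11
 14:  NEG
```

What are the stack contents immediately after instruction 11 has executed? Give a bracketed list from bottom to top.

[0, 12]

PUSH 9  -> 9
PUSH -2 -> 9 -2
MUL     -> -18
DUP     -> -18 -18
SWAP    -> -18 -18
POP     -> -18
PUSH -1 -> -18 -1
MOD     -> 0
POP     -> (empty)
PUSH 0  -> 0
PUSH 12 -> 0 12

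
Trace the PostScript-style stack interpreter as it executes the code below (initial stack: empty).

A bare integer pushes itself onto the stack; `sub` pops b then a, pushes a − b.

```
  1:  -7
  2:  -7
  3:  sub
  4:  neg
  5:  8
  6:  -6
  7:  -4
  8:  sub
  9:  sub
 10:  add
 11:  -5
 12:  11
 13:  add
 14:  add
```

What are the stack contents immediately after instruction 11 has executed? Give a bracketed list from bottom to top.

[10, -5]

-7  → [-7]
-7  → [-7, -7]
sub → [0]
neg → [0]
8   → [0, 8]
-6  → [0, 8, -6]
-4  → [0, 8, -6, -4]
sub → [0, 8, -2]
sub → [0, 10]
add → [10]
-5  → [10, -5]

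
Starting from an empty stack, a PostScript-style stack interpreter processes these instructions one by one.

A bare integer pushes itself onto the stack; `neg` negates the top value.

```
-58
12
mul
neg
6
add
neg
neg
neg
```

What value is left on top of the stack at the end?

-58  -58
12   -58 12
mul  -696
neg  696
6    696 6
add  702
neg  -702
neg  702
neg  -702

-702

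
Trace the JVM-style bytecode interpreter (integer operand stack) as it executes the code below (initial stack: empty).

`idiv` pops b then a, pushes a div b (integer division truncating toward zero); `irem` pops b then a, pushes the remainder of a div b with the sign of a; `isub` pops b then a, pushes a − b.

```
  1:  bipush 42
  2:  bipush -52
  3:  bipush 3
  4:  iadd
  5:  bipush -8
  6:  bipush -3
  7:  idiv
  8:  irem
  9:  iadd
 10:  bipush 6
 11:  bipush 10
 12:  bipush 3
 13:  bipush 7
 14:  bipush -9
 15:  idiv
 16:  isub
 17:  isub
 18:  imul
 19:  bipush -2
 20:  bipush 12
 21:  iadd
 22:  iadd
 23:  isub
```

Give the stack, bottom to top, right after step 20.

bipush 42  → 42
bipush -52 → 42 -52
bipush 3   → 42 -52 3
iadd       → 42 -49
bipush -8  → 42 -49 -8
bipush -3  → 42 -49 -8 -3
idiv       → 42 -49 2
irem       → 42 -1
iadd       → 41
bipush 6   → 41 6
bipush 10  → 41 6 10
bipush 3   → 41 6 10 3
bipush 7   → 41 6 10 3 7
bipush -9  → 41 6 10 3 7 -9
idiv       → 41 6 10 3 0
isub       → 41 6 10 3
isub       → 41 6 7
imul       → 41 42
bipush -2  → 41 42 -2
bipush 12  → 41 42 -2 12

[41, 42, -2, 12]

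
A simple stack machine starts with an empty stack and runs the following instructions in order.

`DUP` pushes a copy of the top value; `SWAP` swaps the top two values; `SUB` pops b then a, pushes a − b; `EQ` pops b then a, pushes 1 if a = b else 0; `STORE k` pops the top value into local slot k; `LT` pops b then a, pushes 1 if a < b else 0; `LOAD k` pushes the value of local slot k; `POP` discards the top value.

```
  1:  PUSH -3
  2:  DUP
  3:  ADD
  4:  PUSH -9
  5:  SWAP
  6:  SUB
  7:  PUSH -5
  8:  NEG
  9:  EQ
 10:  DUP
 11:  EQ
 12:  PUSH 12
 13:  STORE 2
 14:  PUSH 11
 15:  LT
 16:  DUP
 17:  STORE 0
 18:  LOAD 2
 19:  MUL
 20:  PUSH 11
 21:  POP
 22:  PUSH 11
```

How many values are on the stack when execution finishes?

2

PUSH -3 → [-3]
DUP     → [-3, -3]
ADD     → [-6]
PUSH -9 → [-6, -9]
SWAP    → [-9, -6]
SUB     → [-3]
PUSH -5 → [-3, -5]
NEG     → [-3, 5]
EQ      → [0]
DUP     → [0, 0]
EQ      → [1]
PUSH 12 → [1, 12]
STORE 2 → [1]
PUSH 11 → [1, 11]
LT      → [1]
DUP     → [1, 1]
STORE 0 → [1]
LOAD 2  → [1, 12]
MUL     → [12]
PUSH 11 → [12, 11]
POP     → [12]
PUSH 11 → [12, 11]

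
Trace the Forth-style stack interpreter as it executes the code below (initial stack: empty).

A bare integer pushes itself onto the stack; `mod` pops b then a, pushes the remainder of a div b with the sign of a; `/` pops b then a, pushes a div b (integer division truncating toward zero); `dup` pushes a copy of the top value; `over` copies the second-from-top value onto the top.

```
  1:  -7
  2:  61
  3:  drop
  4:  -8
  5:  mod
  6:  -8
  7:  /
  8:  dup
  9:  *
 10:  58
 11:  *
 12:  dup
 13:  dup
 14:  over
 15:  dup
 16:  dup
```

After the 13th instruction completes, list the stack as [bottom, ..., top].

-7   : [-7]
61   : [-7, 61]
drop : [-7]
-8   : [-7, -8]
mod  : [-7]
-8   : [-7, -8]
/    : [0]
dup  : [0, 0]
*    : [0]
58   : [0, 58]
*    : [0]
dup  : [0, 0]
dup  : [0, 0, 0]

[0, 0, 0]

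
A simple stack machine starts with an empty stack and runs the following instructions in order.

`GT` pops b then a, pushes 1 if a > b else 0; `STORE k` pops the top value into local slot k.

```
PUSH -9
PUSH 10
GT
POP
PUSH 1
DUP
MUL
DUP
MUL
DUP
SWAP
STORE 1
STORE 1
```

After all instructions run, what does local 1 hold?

PUSH -9 -> -9
PUSH 10 -> -9 10
GT      -> 0
POP     -> (empty)
PUSH 1  -> 1
DUP     -> 1 1
MUL     -> 1
DUP     -> 1 1
MUL     -> 1
DUP     -> 1 1
SWAP    -> 1 1
STORE 1 -> 1
STORE 1 -> (empty)

1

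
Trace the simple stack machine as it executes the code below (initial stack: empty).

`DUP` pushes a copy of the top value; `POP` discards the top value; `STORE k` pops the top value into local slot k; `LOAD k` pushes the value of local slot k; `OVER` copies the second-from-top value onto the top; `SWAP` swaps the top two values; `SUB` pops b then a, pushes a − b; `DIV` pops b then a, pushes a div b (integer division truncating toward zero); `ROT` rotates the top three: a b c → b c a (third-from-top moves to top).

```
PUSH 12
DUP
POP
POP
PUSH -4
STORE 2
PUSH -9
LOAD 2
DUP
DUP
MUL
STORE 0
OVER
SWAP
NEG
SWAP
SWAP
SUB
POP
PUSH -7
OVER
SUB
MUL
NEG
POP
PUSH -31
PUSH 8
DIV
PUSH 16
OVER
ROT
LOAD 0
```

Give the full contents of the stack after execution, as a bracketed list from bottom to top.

[16, -3, -3, 16]

PUSH 12  -> 12
DUP      -> 12 12
POP      -> 12
POP      -> (empty)
PUSH -4  -> -4
STORE 2  -> (empty)
PUSH -9  -> -9
LOAD 2   -> -9 -4
DUP      -> -9 -4 -4
DUP      -> -9 -4 -4 -4
MUL      -> -9 -4 16
STORE 0  -> -9 -4
OVER     -> -9 -4 -9
SWAP     -> -9 -9 -4
NEG      -> -9 -9 4
SWAP     -> -9 4 -9
SWAP     -> -9 -9 4
SUB      -> -9 -13
POP      -> -9
PUSH -7  -> -9 -7
OVER     -> -9 -7 -9
SUB      -> -9 2
MUL      -> -18
NEG      -> 18
POP      -> (empty)
PUSH -31 -> -31
PUSH 8   -> -31 8
DIV      -> -3
PUSH 16  -> -3 16
OVER     -> -3 16 -3
ROT      -> 16 -3 -3
LOAD 0   -> 16 -3 -3 16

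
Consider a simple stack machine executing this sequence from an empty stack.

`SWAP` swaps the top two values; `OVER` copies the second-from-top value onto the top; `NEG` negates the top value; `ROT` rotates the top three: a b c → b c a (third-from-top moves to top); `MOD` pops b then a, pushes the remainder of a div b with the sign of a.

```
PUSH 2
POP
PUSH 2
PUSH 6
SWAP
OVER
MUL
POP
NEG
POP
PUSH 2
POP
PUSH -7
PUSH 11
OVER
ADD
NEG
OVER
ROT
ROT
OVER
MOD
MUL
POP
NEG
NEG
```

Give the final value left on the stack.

-7

PUSH 2  -> [2]
POP     -> []
PUSH 2  -> [2]
PUSH 6  -> [2, 6]
SWAP    -> [6, 2]
OVER    -> [6, 2, 6]
MUL     -> [6, 12]
POP     -> [6]
NEG     -> [-6]
POP     -> []
PUSH 2  -> [2]
POP     -> []
PUSH -7 -> [-7]
PUSH 11 -> [-7, 11]
OVER    -> [-7, 11, -7]
ADD     -> [-7, 4]
NEG     -> [-7, -4]
OVER    -> [-7, -4, -7]
ROT     -> [-4, -7, -7]
ROT     -> [-7, -7, -4]
OVER    -> [-7, -7, -4, -7]
MOD     -> [-7, -7, -4]
MUL     -> [-7, 28]
POP     -> [-7]
NEG     -> [7]
NEG     -> [-7]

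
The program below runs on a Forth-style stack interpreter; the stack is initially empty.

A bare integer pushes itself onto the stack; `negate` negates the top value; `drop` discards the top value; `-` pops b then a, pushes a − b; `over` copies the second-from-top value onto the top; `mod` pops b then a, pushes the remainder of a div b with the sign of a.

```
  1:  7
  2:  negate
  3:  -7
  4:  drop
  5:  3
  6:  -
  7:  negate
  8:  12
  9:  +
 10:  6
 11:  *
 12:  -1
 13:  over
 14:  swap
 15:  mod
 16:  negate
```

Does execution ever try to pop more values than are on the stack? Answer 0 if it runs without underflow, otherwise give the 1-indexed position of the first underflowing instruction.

0

7      -> 7
negate -> -7
-7     -> -7 -7
drop   -> -7
3      -> -7 3
-      -> -10
negate -> 10
12     -> 10 12
+      -> 22
6      -> 22 6
*      -> 132
-1     -> 132 -1
over   -> 132 -1 132
swap   -> 132 132 -1
mod    -> 132 0
negate -> 132 0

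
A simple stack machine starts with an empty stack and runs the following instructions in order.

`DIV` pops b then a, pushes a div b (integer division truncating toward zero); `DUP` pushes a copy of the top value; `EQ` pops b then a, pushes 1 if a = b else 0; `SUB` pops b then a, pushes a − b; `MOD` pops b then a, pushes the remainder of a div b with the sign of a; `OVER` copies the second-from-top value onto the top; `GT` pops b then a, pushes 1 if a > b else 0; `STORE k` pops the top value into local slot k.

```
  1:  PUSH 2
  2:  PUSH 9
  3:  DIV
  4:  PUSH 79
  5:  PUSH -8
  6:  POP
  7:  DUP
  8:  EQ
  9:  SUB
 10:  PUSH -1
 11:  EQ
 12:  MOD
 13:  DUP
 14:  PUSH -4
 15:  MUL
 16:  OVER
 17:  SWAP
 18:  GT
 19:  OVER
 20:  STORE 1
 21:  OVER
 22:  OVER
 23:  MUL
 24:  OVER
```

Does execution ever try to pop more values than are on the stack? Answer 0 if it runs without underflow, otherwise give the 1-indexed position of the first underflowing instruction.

12

PUSH 2  → [2]
PUSH 9  → [2, 9]
DIV     → [0]
PUSH 79 → [0, 79]
PUSH -8 → [0, 79, -8]
POP     → [0, 79]
DUP     → [0, 79, 79]
EQ      → [0, 1]
SUB     → [-1]
PUSH -1 → [-1, -1]
EQ      → [1]
MOD  — needs 2 operands, stack has 1 → underflow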